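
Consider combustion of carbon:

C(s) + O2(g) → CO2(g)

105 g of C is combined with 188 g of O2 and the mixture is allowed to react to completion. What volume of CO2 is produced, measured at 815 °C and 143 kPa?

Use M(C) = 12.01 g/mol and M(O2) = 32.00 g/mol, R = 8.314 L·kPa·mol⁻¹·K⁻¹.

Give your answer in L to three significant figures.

n(C) = 105 / 12.01 = 8.743 mol
n(O2) = 188 / 32.00 = 5.875 mol
For 8.743 mol C, stoichiometry requires (1/1) × 8.743 = 8.743 mol O2; 5.875 mol is available, so O2 is limiting.
n(CO2) = (1/1) × 5.875 = 5.875 mol
V(CO2) = nRT/P = 5.875 × 8.314 × 1088.15 / 143 = 371.7 L

372 L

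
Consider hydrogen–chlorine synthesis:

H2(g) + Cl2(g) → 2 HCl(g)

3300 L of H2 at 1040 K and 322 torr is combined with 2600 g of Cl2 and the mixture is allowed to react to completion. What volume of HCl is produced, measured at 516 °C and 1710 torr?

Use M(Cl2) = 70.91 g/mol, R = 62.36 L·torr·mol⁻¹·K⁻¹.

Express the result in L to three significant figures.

943 L

n(H2) = PV/RT = (322 × 3300) / (62.36 × 1040) = 16.38 mol
n(Cl2) = 2600 / 70.91 = 36.67 mol
For 16.38 mol H2, stoichiometry requires (1/1) × 16.38 = 16.38 mol Cl2; 36.67 mol is available, so H2 is limiting.
n(HCl) = (2/1) × 16.38 = 32.76 mol
V(HCl) = nRT/P = 32.76 × 62.36 × 789.15 / 1710 = 942.8 L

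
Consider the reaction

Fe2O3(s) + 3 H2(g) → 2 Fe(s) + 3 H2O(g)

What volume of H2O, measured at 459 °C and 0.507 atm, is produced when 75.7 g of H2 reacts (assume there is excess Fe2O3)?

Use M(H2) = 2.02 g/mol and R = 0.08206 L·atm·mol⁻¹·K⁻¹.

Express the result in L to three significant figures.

4440 L

n(H2) = 75.70 / 2.02 = 37.48 mol
n(H2O) = (3/3) × 37.48 = 37.48 mol
V = nRT/P = 37.48 × 0.08206 × 732.15 / 0.507 = 4441 L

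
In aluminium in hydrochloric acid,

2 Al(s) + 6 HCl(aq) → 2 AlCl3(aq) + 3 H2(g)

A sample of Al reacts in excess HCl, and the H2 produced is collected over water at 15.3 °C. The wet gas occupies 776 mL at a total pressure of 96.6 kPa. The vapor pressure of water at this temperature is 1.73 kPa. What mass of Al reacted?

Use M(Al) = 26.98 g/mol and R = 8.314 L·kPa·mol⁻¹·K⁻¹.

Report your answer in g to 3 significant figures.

0.552 g

P(H2) = 96.6 − 1.73 = 94.87 kPa
n(H2) = PV/RT = (94.87 × 0.7760) / (8.314 × 288.45) = 0.03070 mol
n(Al) = (2/3) × 0.03070 = 0.02047 mol
m(Al) = 0.02047 × 26.98 = 0.5523 g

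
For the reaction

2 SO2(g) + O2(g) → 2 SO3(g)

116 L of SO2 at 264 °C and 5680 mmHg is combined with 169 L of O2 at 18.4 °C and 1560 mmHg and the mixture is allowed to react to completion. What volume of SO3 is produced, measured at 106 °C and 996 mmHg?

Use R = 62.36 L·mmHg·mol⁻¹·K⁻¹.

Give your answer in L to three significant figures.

n(SO2) = PV/RT = (5680 × 116) / (62.36 × 537.15) = 19.67 mol
n(O2) = PV/RT = (1560 × 169) / (62.36 × 291.55) = 14.50 mol
For 19.67 mol SO2, stoichiometry requires (1/2) × 19.67 = 9.835 mol O2; 14.50 mol is available, so SO2 is limiting.
n(SO3) = (2/2) × 19.67 = 19.67 mol
V(SO3) = nRT/P = 19.67 × 62.36 × 379.15 / 996 = 466.9 L

467 L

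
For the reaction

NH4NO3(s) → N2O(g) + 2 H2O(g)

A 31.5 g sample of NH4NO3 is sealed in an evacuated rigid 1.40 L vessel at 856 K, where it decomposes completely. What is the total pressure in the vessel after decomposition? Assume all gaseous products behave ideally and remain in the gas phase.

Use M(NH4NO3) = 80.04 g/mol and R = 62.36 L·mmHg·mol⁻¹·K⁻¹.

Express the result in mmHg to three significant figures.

45000 mmHg

n(NH4NO3) = 31.5 / 80.04 = 0.3936 mol
n(gas produced) = (3/1) × 0.3936 = 1.181 mol
P = nRT/V = 1.181 × 62.36 × 856 / 1.40 = 45030 mmHg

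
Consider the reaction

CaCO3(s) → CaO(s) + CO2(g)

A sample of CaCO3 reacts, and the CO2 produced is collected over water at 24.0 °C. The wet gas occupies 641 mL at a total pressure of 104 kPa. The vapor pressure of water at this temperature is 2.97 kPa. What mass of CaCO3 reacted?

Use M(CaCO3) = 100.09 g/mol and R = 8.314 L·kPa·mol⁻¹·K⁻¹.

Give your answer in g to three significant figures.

P(CO2) = 104 − 2.97 = 101.0 kPa
n(CO2) = PV/RT = (101.0 × 0.6410) / (8.314 × 297.15) = 0.02621 mol
n(CaCO3) = (1/1) × 0.02621 = 0.02621 mol
m(CaCO3) = 0.02621 × 100.09 = 2.623 g

2.62 g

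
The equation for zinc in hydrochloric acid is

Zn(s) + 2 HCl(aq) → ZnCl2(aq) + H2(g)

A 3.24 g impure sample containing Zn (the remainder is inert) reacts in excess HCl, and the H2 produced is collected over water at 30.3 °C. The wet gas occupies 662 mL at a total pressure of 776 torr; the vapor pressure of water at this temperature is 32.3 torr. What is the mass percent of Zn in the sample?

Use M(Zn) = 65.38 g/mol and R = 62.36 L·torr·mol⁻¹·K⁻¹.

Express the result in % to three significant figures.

P(H2) = 776 − 32.3 = 743.7 torr
n(H2) = PV/RT = (743.7 × 0.6620) / (62.36 × 303.45) = 0.02602 mol
n(Zn) = (1/1) × 0.02602 = 0.02602 mol
m(Zn) = 0.02602 × 65.38 = 1.701 g
%Zn = 1.701 / 3.24 × 100 = 52.50%

52.5 %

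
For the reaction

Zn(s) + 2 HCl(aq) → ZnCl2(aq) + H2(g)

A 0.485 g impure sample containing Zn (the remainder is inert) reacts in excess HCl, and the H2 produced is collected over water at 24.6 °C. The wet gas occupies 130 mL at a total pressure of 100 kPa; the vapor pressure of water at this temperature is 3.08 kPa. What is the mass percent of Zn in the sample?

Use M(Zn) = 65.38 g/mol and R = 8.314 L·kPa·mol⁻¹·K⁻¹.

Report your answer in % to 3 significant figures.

68.6 %

P(H2) = 100 − 3.08 = 96.92 kPa
n(H2) = PV/RT = (96.92 × 0.1300) / (8.314 × 297.75) = 0.005090 mol
n(Zn) = (1/1) × 0.005090 = 0.005090 mol
m(Zn) = 0.005090 × 65.38 = 0.3328 g
%Zn = 0.3328 / 0.485 × 100 = 68.62%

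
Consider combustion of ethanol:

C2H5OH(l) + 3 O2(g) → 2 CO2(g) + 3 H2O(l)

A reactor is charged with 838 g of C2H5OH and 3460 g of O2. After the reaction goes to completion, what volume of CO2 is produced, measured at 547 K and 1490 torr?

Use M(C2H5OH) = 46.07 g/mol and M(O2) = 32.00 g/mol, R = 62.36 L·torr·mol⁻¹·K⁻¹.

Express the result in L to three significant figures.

833 L

n(C2H5OH) = 838 / 46.07 = 18.19 mol
n(O2) = 3460 / 32.00 = 108.1 mol
For 18.19 mol C2H5OH, stoichiometry requires (3/1) × 18.19 = 54.57 mol O2; 108.1 mol is available, so C2H5OH is limiting.
n(CO2) = (2/1) × 18.19 = 36.38 mol
V(CO2) = nRT/P = 36.38 × 62.36 × 547 / 1490 = 832.9 L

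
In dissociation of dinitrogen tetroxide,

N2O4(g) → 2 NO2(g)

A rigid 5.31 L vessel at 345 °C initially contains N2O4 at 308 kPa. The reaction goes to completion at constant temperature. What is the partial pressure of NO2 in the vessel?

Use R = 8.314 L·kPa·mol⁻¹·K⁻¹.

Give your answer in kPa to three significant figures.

n(N2O4)₀ = PV/RT = (308 × 5.31) / (8.314 × 618.15) = 0.3182 mol
n(NO2) = (2/1) × 0.3182 = 0.6364 mol
P(NO2) = nRT/V = 0.6364 × 8.314 × 618.15 / 5.31 = 615.9 kPa

616 kPa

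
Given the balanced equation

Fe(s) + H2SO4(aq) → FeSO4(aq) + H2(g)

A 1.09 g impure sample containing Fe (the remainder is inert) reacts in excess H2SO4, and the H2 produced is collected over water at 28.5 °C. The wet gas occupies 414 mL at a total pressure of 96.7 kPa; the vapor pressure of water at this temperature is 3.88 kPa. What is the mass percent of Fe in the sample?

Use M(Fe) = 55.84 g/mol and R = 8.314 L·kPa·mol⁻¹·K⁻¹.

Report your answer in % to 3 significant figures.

P(H2) = 96.7 − 3.88 = 92.82 kPa
n(H2) = PV/RT = (92.82 × 0.4140) / (8.314 × 301.65) = 0.01532 mol
n(Fe) = (1/1) × 0.01532 = 0.01532 mol
m(Fe) = 0.01532 × 55.84 = 0.8555 g
%Fe = 0.8555 / 1.09 × 100 = 78.49%

78.5 %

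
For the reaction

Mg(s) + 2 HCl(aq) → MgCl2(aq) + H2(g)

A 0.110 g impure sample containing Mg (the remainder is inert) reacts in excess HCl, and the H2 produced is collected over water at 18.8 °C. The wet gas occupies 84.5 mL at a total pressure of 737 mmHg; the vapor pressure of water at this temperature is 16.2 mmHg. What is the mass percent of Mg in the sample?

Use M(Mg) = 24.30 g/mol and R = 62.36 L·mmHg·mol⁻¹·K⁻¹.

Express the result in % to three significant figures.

73.9 %

P(H2) = 737 − 16.2 = 720.8 mmHg
n(H2) = PV/RT = (720.8 × 0.08450) / (62.36 × 291.95) = 0.003345 mol
n(Mg) = (1/1) × 0.003345 = 0.003345 mol
m(Mg) = 0.003345 × 24.30 = 0.08128 g
%Mg = 0.08128 / 0.110 × 100 = 73.89%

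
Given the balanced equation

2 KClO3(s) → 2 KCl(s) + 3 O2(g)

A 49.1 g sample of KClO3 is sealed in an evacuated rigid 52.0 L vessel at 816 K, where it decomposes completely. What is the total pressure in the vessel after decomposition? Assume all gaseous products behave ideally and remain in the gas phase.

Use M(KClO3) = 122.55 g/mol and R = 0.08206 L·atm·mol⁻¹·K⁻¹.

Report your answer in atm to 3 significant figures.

0.774 atm

n(KClO3) = 49.1 / 122.55 = 0.4007 mol
n(gas produced) = (3/2) × 0.4007 = 0.6010 mol
P = nRT/V = 0.6010 × 0.08206 × 816 / 52.0 = 0.7739 atm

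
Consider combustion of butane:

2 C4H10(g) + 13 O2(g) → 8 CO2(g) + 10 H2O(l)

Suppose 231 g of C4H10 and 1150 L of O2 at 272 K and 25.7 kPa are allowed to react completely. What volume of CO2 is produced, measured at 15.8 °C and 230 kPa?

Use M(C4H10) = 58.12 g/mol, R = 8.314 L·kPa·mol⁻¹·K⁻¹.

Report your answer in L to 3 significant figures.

84.0 L

n(C4H10) = 231 / 58.12 = 3.975 mol
n(O2) = PV/RT = (25.7 × 1150) / (8.314 × 272) = 13.07 mol
For 3.975 mol C4H10, stoichiometry requires (13/2) × 3.975 = 25.84 mol O2; 13.07 mol is available, so O2 is limiting.
n(CO2) = (8/13) × 13.07 = 8.043 mol
V(CO2) = nRT/P = 8.043 × 8.314 × 288.95 / 230 = 84.01 L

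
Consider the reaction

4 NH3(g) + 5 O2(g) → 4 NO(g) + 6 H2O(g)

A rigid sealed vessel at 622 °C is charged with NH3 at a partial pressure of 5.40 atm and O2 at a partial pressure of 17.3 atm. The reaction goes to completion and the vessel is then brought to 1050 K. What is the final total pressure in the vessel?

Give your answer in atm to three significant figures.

28.2 atm

At constant V, partial pressures at 622 °C are proportional to moles, so apply stoichiometry directly to pressures.
P(O2) required for 5.40 atm of NH3 = (5/4) × 5.40 = 6.750 atm; available 17.3 atm, so NH3 is limiting.
P(O2) remaining = 17.3 − (5/4) × 5.40 = 10.55 atm
P(gaseous products) = (4+6)/4 × 5.40 = 13.50 atm
P_total at 622 °C = 10.55 + 13.50 = 24.05 atm
Scaling to 1050 K: P = 24.05 × 1050/895.15 = 28.21 atm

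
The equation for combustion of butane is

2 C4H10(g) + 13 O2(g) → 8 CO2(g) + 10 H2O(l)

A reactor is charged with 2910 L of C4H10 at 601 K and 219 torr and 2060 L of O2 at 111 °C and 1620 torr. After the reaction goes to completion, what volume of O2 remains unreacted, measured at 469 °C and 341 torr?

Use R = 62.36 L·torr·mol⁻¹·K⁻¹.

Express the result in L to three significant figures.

3910 L

n(C4H10) = PV/RT = (219 × 2910) / (62.36 × 601) = 17.00 mol
n(O2) = PV/RT = (1620 × 2060) / (62.36 × 384.15) = 139.3 mol
For 17.00 mol C4H10, stoichiometry requires (13/2) × 17.00 = 110.5 mol O2; 139.3 mol is available, so C4H10 is limiting.
n(O2) consumed = (13/2) × 17.00 = 110.5 mol; remaining = 139.3 − 110.5 = 28.80 mol
V(O2) = nRT/P = 28.80 × 62.36 × 742.15 / 341 = 3909 L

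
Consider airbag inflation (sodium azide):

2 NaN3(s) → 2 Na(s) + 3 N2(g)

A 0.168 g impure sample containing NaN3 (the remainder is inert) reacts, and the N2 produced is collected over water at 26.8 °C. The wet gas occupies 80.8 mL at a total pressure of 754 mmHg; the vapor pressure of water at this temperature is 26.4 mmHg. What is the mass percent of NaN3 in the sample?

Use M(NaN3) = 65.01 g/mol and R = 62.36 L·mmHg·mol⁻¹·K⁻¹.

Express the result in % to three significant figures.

P(N2) = 754 − 26.4 = 727.6 mmHg
n(N2) = PV/RT = (727.6 × 0.08080) / (62.36 × 299.95) = 0.003143 mol
n(NaN3) = (2/3) × 0.003143 = 0.002095 mol
m(NaN3) = 0.002095 × 65.01 = 0.1362 g
%NaN3 = 0.1362 / 0.168 × 100 = 81.07%

81.1 %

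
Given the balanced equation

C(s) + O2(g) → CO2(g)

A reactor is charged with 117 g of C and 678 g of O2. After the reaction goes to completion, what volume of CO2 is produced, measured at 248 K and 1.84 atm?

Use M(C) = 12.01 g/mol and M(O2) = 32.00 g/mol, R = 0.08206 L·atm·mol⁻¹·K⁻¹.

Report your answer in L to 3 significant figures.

n(C) = 117 / 12.01 = 9.742 mol
n(O2) = 678 / 32.00 = 21.19 mol
For 9.742 mol C, stoichiometry requires (1/1) × 9.742 = 9.742 mol O2; 21.19 mol is available, so C is limiting.
n(CO2) = (1/1) × 9.742 = 9.742 mol
V(CO2) = nRT/P = 9.742 × 0.08206 × 248 / 1.84 = 107.7 L

108 L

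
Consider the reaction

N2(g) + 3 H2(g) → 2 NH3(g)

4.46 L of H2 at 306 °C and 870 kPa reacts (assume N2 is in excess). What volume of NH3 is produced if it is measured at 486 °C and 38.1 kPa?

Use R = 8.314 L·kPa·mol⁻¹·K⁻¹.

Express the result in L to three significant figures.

n(H2) = PV/RT = (870 × 4.46) / (8.314 × 579.15) = 0.8058 mol
n(NH3) = (2/3) × 0.8058 = 0.5372 mol
V = nRT/P = 0.5372 × 8.314 × 759.15 / 38.1 = 88.99 L

89.0 L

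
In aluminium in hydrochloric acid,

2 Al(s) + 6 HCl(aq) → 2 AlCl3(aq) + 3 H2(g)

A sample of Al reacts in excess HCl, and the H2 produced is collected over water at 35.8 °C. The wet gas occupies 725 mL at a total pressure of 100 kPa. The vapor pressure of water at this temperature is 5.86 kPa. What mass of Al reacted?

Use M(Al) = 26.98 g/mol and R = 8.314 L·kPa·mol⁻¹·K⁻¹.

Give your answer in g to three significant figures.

P(H2) = 100 − 5.86 = 94.14 kPa
n(H2) = PV/RT = (94.14 × 0.7250) / (8.314 × 308.95) = 0.02657 mol
n(Al) = (2/3) × 0.02657 = 0.01771 mol
m(Al) = 0.01771 × 26.98 = 0.4778 g

0.478 g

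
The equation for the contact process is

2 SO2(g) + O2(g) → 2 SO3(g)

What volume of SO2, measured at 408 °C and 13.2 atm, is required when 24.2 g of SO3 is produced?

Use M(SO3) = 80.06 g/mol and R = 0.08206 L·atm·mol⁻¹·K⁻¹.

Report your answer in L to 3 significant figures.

1.28 L

n(SO3) = 24.20 / 80.06 = 0.3023 mol
n(SO2) = (2/2) × 0.3023 = 0.3023 mol
V = nRT/P = 0.3023 × 0.08206 × 681.15 / 13.2 = 1.280 L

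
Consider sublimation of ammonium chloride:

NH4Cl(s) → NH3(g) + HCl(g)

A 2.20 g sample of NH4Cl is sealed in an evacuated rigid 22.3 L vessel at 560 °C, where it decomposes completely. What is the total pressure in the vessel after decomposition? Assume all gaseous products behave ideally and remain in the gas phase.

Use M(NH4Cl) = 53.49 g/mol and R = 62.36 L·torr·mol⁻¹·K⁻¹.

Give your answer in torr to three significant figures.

n(NH4Cl) = 2.20 / 53.49 = 0.04113 mol
n(gas produced) = (2/1) × 0.04113 = 0.08226 mol
P = nRT/V = 0.08226 × 62.36 × 833.15 / 22.3 = 191.7 torr

192 torr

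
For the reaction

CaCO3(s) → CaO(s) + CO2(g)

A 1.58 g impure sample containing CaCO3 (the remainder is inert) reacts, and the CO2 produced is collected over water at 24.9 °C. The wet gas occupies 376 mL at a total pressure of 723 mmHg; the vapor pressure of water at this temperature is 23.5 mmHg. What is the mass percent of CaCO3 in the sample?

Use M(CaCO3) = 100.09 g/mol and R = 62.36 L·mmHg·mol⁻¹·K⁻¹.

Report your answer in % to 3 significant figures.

P(CO2) = 723 − 23.5 = 699.5 mmHg
n(CO2) = PV/RT = (699.5 × 0.3760) / (62.36 × 298.05) = 0.01415 mol
n(CaCO3) = (1/1) × 0.01415 = 0.01415 mol
m(CaCO3) = 0.01415 × 100.09 = 1.416 g
%CaCO3 = 1.416 / 1.58 × 100 = 89.62%

89.6 %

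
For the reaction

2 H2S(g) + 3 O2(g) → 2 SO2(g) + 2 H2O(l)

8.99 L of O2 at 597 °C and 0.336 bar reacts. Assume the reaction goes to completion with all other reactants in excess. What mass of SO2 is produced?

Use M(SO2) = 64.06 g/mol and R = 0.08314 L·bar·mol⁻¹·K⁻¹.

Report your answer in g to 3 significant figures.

n(O2) = PV/RT = (0.336 × 8.99) / (0.08314 × 870.15) = 0.04175 mol
n(SO2) = (2/3) × 0.04175 = 0.02783 mol
m(SO2) = 0.02783 × 64.06 = 1.783 g

1.78 g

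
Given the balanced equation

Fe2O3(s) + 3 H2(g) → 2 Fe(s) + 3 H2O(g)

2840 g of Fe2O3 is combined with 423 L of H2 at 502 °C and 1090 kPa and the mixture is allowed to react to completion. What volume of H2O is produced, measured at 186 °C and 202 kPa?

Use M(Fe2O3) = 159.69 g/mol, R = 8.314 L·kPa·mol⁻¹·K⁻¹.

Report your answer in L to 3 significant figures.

1010 L

n(Fe2O3) = 2840 / 159.69 = 17.78 mol
n(H2) = PV/RT = (1090 × 423) / (8.314 × 775.15) = 71.54 mol
For 17.78 mol Fe2O3, stoichiometry requires (3/1) × 17.78 = 53.34 mol H2; 71.54 mol is available, so Fe2O3 is limiting.
n(H2O) = (3/1) × 17.78 = 53.34 mol
V(H2O) = nRT/P = 53.34 × 8.314 × 459.15 / 202 = 1008 L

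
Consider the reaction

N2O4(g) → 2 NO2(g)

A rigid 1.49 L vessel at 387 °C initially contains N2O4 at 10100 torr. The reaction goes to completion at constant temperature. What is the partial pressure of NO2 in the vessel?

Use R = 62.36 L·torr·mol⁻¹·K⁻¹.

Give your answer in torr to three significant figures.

20200 torr

n(N2O4)₀ = PV/RT = (10100 × 1.49) / (62.36 × 660.15) = 0.3656 mol
n(NO2) = (2/1) × 0.3656 = 0.7312 mol
P(NO2) = nRT/V = 0.7312 × 62.36 × 660.15 / 1.49 = 20200 torr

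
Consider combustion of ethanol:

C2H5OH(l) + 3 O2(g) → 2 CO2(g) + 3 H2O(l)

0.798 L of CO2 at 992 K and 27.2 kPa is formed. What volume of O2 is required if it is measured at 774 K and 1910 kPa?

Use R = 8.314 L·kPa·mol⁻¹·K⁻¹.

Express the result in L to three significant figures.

0.0133 L

n(CO2) = PV/RT = (27.2 × 0.798) / (8.314 × 992) = 0.002632 mol
n(O2) = (3/2) × 0.002632 = 0.003948 mol
V = nRT/P = 0.003948 × 8.314 × 774 / 1910 = 0.01330 L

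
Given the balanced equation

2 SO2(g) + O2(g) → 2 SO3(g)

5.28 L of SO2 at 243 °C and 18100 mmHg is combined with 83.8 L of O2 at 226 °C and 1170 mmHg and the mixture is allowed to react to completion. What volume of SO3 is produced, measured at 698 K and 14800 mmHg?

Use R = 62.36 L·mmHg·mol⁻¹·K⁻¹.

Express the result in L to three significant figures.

8.73 L

n(SO2) = PV/RT = (18100 × 5.28) / (62.36 × 516.15) = 2.969 mol
n(O2) = PV/RT = (1170 × 83.8) / (62.36 × 499.15) = 3.150 mol
For 2.969 mol SO2, stoichiometry requires (1/2) × 2.969 = 1.484 mol O2; 3.150 mol is available, so SO2 is limiting.
n(SO3) = (2/2) × 2.969 = 2.969 mol
V(SO3) = nRT/P = 2.969 × 62.36 × 698 / 14800 = 8.732 L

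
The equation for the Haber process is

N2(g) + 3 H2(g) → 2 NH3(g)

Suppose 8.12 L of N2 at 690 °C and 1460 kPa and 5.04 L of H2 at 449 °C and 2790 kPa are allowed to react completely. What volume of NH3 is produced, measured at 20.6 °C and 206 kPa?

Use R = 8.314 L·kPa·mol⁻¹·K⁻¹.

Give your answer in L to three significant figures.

18.5 L

n(N2) = PV/RT = (1460 × 8.12) / (8.314 × 963.15) = 1.480 mol
n(H2) = PV/RT = (2790 × 5.04) / (8.314 × 722.15) = 2.342 mol
For 1.480 mol N2, stoichiometry requires (3/1) × 1.480 = 4.440 mol H2; 2.342 mol is available, so H2 is limiting.
n(NH3) = (2/3) × 2.342 = 1.561 mol
V(NH3) = nRT/P = 1.561 × 8.314 × 293.75 / 206 = 18.51 L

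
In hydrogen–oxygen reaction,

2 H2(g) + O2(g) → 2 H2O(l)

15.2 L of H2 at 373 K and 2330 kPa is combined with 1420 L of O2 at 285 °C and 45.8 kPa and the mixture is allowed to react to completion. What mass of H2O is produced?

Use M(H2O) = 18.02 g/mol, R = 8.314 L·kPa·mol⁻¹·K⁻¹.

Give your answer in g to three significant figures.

206 g

n(H2) = PV/RT = (2330 × 15.2) / (8.314 × 373) = 11.42 mol
n(O2) = PV/RT = (45.8 × 1420) / (8.314 × 558.15) = 14.01 mol
For 11.42 mol H2, stoichiometry requires (1/2) × 11.42 = 5.710 mol O2; 14.01 mol is available, so H2 is limiting.
n(H2O) = (2/2) × 11.42 = 11.42 mol
m(H2O) = 11.42 × 18.02 = 205.8 g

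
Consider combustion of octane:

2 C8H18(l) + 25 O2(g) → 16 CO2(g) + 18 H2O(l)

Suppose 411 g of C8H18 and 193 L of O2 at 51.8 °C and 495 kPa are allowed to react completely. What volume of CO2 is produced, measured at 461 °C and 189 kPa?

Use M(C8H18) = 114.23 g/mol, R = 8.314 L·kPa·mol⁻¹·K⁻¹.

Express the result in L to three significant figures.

n(C8H18) = 411 / 114.23 = 3.598 mol
n(O2) = PV/RT = (495 × 193) / (8.314 × 324.95) = 35.36 mol
For 3.598 mol C8H18, stoichiometry requires (25/2) × 3.598 = 44.98 mol O2; 35.36 mol is available, so O2 is limiting.
n(CO2) = (16/25) × 35.36 = 22.63 mol
V(CO2) = nRT/P = 22.63 × 8.314 × 734.15 / 189 = 730.8 L

731 L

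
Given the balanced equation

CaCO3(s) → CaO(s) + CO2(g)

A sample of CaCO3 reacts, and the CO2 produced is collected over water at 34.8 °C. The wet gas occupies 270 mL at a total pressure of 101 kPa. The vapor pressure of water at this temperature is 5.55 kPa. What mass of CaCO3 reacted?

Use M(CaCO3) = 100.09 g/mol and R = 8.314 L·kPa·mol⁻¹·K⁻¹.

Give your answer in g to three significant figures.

1.01 g

P(CO2) = 101 − 5.55 = 95.45 kPa
n(CO2) = PV/RT = (95.45 × 0.2700) / (8.314 × 307.95) = 0.01007 mol
n(CaCO3) = (1/1) × 0.01007 = 0.01007 mol
m(CaCO3) = 0.01007 × 100.09 = 1.008 g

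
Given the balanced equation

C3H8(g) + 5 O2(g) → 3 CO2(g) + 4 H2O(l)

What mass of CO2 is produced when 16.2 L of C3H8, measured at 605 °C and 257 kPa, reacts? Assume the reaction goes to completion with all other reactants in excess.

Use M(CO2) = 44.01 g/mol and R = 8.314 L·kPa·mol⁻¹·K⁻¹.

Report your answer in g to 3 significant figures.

n(C3H8) = PV/RT = (257 × 16.2) / (8.314 × 878.15) = 0.5703 mol
n(CO2) = (3/1) × 0.5703 = 1.711 mol
m(CO2) = 1.711 × 44.01 = 75.30 g

75.3 g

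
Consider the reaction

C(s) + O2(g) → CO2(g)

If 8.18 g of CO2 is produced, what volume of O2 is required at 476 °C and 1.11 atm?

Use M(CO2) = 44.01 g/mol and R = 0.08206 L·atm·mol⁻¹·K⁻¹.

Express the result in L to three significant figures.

10.3 L

n(CO2) = 8.180 / 44.01 = 0.1859 mol
n(O2) = (1/1) × 0.1859 = 0.1859 mol
V = nRT/P = 0.1859 × 0.08206 × 749.15 / 1.11 = 10.30 L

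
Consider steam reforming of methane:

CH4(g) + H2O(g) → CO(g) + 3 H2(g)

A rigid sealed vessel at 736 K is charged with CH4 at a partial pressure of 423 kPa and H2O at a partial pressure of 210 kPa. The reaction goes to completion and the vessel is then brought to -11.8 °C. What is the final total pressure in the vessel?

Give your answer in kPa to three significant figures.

Because the vessel is rigid and T is held at 736 K, work the stoichiometry in partial pressures (P_i = n_iRT/V).
P(H2O) required for 423 kPa of CH4 = (1/1) × 423 = 423.0 kPa; available 210 kPa, so H2O is limiting.
P(CH4) remaining = 423 − (1/1) × 210 = 213.0 kPa
P(gaseous products) = (1+3)/1 × 210 = 840.0 kPa
P_total at 736 K = 213.0 + 840.0 = 1053 kPa
Scaling to -11.8 °C: P = 1053 × 261.35/736 = 373.9 kPa

374 kPa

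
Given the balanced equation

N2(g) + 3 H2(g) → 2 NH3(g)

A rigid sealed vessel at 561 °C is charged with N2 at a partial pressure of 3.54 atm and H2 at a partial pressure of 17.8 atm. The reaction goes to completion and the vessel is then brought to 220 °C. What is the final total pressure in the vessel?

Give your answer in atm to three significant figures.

Because the vessel is rigid and T is held at 561 °C, work the stoichiometry in partial pressures (P_i = n_iRT/V).
P(H2) required for 3.54 atm of N2 = (3/1) × 3.54 = 10.62 atm; available 17.8 atm, so N2 is limiting.
P(H2) remaining = 17.8 − (3/1) × 3.54 = 7.180 atm
P(gaseous products) = (2)/1 × 3.54 = 7.080 atm
P_total at 561 °C = 7.180 + 7.080 = 14.26 atm
Scaling to 220 °C: P = 14.26 × 493.15/834.15 = 8.431 atm

8.43 atm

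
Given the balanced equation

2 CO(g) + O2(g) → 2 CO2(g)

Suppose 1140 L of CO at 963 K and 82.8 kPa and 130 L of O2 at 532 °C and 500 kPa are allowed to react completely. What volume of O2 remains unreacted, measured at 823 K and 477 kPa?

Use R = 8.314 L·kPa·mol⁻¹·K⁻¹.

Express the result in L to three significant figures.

54.7 L

n(CO) = PV/RT = (82.8 × 1140) / (8.314 × 963) = 11.79 mol
n(O2) = PV/RT = (500 × 130) / (8.314 × 805.15) = 9.710 mol
For 11.79 mol CO, stoichiometry requires (1/2) × 11.79 = 5.895 mol O2; 9.710 mol is available, so CO is limiting.
n(O2) consumed = (1/2) × 11.79 = 5.895 mol; remaining = 9.710 − 5.895 = 3.815 mol
V(O2) = nRT/P = 3.815 × 8.314 × 823 / 477 = 54.73 L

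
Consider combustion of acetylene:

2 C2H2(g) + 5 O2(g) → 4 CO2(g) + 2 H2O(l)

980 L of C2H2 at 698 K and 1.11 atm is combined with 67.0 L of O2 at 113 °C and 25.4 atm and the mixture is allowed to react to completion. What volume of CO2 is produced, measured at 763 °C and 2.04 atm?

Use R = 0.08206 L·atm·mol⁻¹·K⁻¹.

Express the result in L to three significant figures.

1580 L

n(C2H2) = PV/RT = (1.11 × 980) / (0.08206 × 698) = 18.99 mol
n(O2) = PV/RT = (25.4 × 67.0) / (0.08206 × 386.15) = 53.71 mol
For 18.99 mol C2H2, stoichiometry requires (5/2) × 18.99 = 47.47 mol O2; 53.71 mol is available, so C2H2 is limiting.
n(CO2) = (4/2) × 18.99 = 37.98 mol
V(CO2) = nRT/P = 37.98 × 0.08206 × 1036.15 / 2.04 = 1583 L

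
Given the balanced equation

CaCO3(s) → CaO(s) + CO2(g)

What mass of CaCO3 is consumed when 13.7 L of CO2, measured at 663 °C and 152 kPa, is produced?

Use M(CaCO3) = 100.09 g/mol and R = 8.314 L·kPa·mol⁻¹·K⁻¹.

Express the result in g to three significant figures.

26.8 g

n(CO2) = PV/RT = (152 × 13.7) / (8.314 × 936.15) = 0.2676 mol
n(CaCO3) = (1/1) × 0.2676 = 0.2676 mol
m(CaCO3) = 0.2676 × 100.09 = 26.78 g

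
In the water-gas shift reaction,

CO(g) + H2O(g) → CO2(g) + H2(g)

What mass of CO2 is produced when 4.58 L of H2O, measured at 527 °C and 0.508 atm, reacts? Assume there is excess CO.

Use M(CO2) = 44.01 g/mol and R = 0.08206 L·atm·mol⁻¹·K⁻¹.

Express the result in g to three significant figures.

1.56 g

n(H2O) = PV/RT = (0.508 × 4.58) / (0.08206 × 800.15) = 0.03543 mol
n(CO2) = (1/1) × 0.03543 = 0.03543 mol
m(CO2) = 0.03543 × 44.01 = 1.559 g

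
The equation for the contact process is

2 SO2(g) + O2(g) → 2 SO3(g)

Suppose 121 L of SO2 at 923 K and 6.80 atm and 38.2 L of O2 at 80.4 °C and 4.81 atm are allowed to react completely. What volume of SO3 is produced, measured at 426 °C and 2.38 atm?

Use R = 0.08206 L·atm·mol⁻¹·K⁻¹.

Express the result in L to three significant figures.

262 L

n(SO2) = PV/RT = (6.80 × 121) / (0.08206 × 923) = 10.86 mol
n(O2) = PV/RT = (4.81 × 38.2) / (0.08206 × 353.55) = 6.333 mol
For 10.86 mol SO2, stoichiometry requires (1/2) × 10.86 = 5.430 mol O2; 6.333 mol is available, so SO2 is limiting.
n(SO3) = (2/2) × 10.86 = 10.86 mol
V(SO3) = nRT/P = 10.86 × 0.08206 × 699.15 / 2.38 = 261.8 L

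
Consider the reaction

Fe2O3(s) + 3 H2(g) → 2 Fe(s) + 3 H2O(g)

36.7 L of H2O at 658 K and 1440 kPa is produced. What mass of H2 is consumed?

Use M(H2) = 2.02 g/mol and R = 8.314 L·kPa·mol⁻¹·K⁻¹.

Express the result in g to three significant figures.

19.5 g

n(H2O) = PV/RT = (1440 × 36.7) / (8.314 × 658) = 9.660 mol
n(H2) = (3/3) × 9.660 = 9.660 mol
m(H2) = 9.660 × 2.02 = 19.51 g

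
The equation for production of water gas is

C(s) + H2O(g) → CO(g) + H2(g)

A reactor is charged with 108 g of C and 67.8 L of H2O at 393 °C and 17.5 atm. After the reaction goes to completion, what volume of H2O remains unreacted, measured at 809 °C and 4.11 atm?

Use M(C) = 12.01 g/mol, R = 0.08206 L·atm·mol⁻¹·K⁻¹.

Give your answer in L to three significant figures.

275 L

n(C) = 108 / 12.01 = 8.993 mol
n(H2O) = PV/RT = (17.5 × 67.8) / (0.08206 × 666.15) = 21.71 mol
For 8.993 mol C, stoichiometry requires (1/1) × 8.993 = 8.993 mol H2O; 21.71 mol is available, so C is limiting.
n(H2O) consumed = (1/1) × 8.993 = 8.993 mol; remaining = 21.71 − 8.993 = 12.72 mol
V(H2O) = nRT/P = 12.72 × 0.08206 × 1082.15 / 4.11 = 274.8 L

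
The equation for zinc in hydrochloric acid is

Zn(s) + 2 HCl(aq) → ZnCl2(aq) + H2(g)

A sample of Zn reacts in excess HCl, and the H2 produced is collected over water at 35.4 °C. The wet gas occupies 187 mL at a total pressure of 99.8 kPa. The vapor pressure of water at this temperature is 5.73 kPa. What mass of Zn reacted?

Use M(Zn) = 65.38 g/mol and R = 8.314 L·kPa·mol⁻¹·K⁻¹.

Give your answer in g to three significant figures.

P(H2) = 99.8 − 5.73 = 94.07 kPa
n(H2) = PV/RT = (94.07 × 0.1870) / (8.314 × 308.55) = 0.006857 mol
n(Zn) = (1/1) × 0.006857 = 0.006857 mol
m(Zn) = 0.006857 × 65.38 = 0.4483 g

0.448 g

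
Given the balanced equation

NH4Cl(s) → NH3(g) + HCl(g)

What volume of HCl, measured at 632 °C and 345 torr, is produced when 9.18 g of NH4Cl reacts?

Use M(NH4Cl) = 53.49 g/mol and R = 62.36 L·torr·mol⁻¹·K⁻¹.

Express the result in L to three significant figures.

n(NH4Cl) = 9.180 / 53.49 = 0.1716 mol
n(HCl) = (1/1) × 0.1716 = 0.1716 mol
V = nRT/P = 0.1716 × 62.36 × 905.15 / 345 = 28.08 L

28.1 L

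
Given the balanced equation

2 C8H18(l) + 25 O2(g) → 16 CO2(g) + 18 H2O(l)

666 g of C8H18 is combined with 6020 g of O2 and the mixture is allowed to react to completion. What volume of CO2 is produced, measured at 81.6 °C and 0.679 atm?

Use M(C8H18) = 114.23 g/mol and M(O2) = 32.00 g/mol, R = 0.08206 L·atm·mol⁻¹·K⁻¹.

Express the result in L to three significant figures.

n(C8H18) = 666 / 114.23 = 5.830 mol
n(O2) = 6020 / 32.00 = 188.1 mol
For 5.830 mol C8H18, stoichiometry requires (25/2) × 5.830 = 72.88 mol O2; 188.1 mol is available, so C8H18 is limiting.
n(CO2) = (16/2) × 5.830 = 46.64 mol
V(CO2) = nRT/P = 46.64 × 0.08206 × 354.75 / 0.679 = 2000 L

2000 L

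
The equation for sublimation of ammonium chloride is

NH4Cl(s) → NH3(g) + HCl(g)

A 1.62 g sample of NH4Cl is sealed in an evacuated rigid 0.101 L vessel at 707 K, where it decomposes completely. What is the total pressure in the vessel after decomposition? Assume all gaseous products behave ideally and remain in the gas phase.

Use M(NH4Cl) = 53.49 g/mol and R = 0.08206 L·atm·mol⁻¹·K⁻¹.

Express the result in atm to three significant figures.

34.8 atm

n(NH4Cl) = 1.62 / 53.49 = 0.03029 mol
n(gas produced) = (2/1) × 0.03029 = 0.06058 mol
P = nRT/V = 0.06058 × 0.08206 × 707 / 0.101 = 34.80 atm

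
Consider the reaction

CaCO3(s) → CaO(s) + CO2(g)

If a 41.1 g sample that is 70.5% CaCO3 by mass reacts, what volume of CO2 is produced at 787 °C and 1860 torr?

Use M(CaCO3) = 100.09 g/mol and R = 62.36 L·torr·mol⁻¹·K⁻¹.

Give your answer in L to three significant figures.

10.3 L

mass of CaCO3 = 41.1 × 70.5/100 = 28.98 g
n(CaCO3) = 28.98 / 100.09 = 0.2895 mol
n(CO2) = (1/1) × 0.2895 = 0.2895 mol
V = nRT/P = 0.2895 × 62.36 × 1060.15 / 1860 = 10.29 L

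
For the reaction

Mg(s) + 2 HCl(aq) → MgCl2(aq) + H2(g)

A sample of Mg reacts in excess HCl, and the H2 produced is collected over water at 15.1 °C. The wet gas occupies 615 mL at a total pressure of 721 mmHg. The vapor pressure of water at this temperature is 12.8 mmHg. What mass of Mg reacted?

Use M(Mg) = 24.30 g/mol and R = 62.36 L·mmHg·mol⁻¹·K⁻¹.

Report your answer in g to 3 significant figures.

0.589 g

P(H2) = 721 − 12.8 = 708.2 mmHg
n(H2) = PV/RT = (708.2 × 0.6150) / (62.36 × 288.25) = 0.02423 mol
n(Mg) = (1/1) × 0.02423 = 0.02423 mol
m(Mg) = 0.02423 × 24.30 = 0.5888 g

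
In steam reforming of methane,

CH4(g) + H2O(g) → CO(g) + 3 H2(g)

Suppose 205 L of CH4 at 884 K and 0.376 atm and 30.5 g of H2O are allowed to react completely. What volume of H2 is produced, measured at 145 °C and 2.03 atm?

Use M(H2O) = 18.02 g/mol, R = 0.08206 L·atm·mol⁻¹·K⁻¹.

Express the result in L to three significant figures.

n(CH4) = PV/RT = (0.376 × 205) / (0.08206 × 884) = 1.063 mol
n(H2O) = 30.5 / 18.02 = 1.693 mol
For 1.063 mol CH4, stoichiometry requires (1/1) × 1.063 = 1.063 mol H2O; 1.693 mol is available, so CH4 is limiting.
n(H2) = (3/1) × 1.063 = 3.189 mol
V(H2) = nRT/P = 3.189 × 0.08206 × 418.15 / 2.03 = 53.90 L

53.9 L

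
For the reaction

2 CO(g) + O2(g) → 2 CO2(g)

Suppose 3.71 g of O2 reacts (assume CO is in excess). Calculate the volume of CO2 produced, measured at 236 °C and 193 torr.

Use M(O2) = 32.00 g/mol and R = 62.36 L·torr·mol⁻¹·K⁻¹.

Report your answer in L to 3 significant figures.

38.1 L

n(O2) = 3.710 / 32.00 = 0.1159 mol
n(CO2) = (2/1) × 0.1159 = 0.2318 mol
V = nRT/P = 0.2318 × 62.36 × 509.15 / 193 = 38.13 L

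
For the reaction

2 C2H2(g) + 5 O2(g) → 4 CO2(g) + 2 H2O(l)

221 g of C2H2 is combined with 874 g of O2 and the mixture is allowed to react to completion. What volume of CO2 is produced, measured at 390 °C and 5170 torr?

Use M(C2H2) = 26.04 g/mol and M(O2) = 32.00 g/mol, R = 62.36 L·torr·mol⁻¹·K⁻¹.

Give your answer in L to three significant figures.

136 L

n(C2H2) = 221 / 26.04 = 8.487 mol
n(O2) = 874 / 32.00 = 27.31 mol
For 8.487 mol C2H2, stoichiometry requires (5/2) × 8.487 = 21.22 mol O2; 27.31 mol is available, so C2H2 is limiting.
n(CO2) = (4/2) × 8.487 = 16.97 mol
V(CO2) = nRT/P = 16.97 × 62.36 × 663.15 / 5170 = 135.7 L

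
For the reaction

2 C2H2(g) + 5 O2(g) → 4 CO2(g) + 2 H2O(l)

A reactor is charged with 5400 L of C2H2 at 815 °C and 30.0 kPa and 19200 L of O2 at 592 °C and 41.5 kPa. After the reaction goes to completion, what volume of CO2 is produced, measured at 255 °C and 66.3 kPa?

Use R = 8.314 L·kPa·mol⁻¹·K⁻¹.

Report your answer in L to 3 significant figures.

n(C2H2) = PV/RT = (30.0 × 5400) / (8.314 × 1088.15) = 17.91 mol
n(O2) = PV/RT = (41.5 × 19200) / (8.314 × 865.15) = 110.8 mol
For 17.91 mol C2H2, stoichiometry requires (5/2) × 17.91 = 44.77 mol O2; 110.8 mol is available, so C2H2 is limiting.
n(CO2) = (4/2) × 17.91 = 35.82 mol
V(CO2) = nRT/P = 35.82 × 8.314 × 528.15 / 66.3 = 2372 L

2370 L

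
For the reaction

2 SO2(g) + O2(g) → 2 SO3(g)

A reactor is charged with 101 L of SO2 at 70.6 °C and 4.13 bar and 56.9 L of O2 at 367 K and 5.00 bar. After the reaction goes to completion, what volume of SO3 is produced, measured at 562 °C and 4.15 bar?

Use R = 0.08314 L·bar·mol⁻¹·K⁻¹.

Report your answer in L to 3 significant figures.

244 L

n(SO2) = PV/RT = (4.13 × 101) / (0.08314 × 343.75) = 14.60 mol
n(O2) = PV/RT = (5.00 × 56.9) / (0.08314 × 367) = 9.324 mol
For 14.60 mol SO2, stoichiometry requires (1/2) × 14.60 = 7.300 mol O2; 9.324 mol is available, so SO2 is limiting.
n(SO3) = (2/2) × 14.60 = 14.60 mol
V(SO3) = nRT/P = 14.60 × 0.08314 × 835.15 / 4.15 = 244.3 L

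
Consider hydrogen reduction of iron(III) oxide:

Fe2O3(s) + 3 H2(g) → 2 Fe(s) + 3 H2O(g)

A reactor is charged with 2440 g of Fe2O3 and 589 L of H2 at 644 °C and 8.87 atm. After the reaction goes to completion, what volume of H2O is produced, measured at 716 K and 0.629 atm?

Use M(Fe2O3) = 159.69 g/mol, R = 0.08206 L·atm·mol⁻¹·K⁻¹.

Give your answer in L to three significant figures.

4280 L

n(Fe2O3) = 2440 / 159.69 = 15.28 mol
n(H2) = PV/RT = (8.87 × 589) / (0.08206 × 917.15) = 69.42 mol
For 15.28 mol Fe2O3, stoichiometry requires (3/1) × 15.28 = 45.84 mol H2; 69.42 mol is available, so Fe2O3 is limiting.
n(H2O) = (3/1) × 15.28 = 45.84 mol
V(H2O) = nRT/P = 45.84 × 0.08206 × 716 / 0.629 = 4282 L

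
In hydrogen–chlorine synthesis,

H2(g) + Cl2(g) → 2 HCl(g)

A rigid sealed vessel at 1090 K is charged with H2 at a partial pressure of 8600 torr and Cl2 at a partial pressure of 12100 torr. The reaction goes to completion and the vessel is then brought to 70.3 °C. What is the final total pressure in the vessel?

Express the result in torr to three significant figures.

With V and T fixed, P_i ∝ n_i, so the mole ratios apply directly to partial pressures at 1090 K.
P(Cl2) required for 8600 torr of H2 = (1/1) × 8600 = 8600 torr; available 12100 torr, so H2 is limiting.
P(Cl2) remaining = 12100 − (1/1) × 8600 = 3500 torr
P(gaseous products) = (2)/1 × 8600 = 17200 torr
P_total at 1090 K = 3500 + 17200 = 20700 torr
Scaling to 70.3 °C: P = 20700 × 343.45/1090 = 6522 torr

6520 torr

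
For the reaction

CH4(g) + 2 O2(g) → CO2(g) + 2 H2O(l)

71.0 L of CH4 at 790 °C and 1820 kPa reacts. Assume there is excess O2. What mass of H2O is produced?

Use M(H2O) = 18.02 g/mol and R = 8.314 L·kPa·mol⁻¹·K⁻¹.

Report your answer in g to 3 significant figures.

527 g

n(CH4) = PV/RT = (1820 × 71.0) / (8.314 × 1063.15) = 14.62 mol
n(H2O) = (2/1) × 14.62 = 29.24 mol
m(H2O) = 29.24 × 18.02 = 526.9 g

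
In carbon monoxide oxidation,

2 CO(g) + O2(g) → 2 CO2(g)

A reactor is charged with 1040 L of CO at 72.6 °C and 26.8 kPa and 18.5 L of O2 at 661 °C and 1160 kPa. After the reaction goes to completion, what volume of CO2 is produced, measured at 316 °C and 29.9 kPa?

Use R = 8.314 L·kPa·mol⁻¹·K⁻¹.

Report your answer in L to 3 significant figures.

n(CO) = PV/RT = (26.8 × 1040) / (8.314 × 345.75) = 9.696 mol
n(O2) = PV/RT = (1160 × 18.5) / (8.314 × 934.15) = 2.763 mol
For 9.696 mol CO, stoichiometry requires (1/2) × 9.696 = 4.848 mol O2; 2.763 mol is available, so O2 is limiting.
n(CO2) = (2/1) × 2.763 = 5.526 mol
V(CO2) = nRT/P = 5.526 × 8.314 × 589.15 / 29.9 = 905.3 L

905 L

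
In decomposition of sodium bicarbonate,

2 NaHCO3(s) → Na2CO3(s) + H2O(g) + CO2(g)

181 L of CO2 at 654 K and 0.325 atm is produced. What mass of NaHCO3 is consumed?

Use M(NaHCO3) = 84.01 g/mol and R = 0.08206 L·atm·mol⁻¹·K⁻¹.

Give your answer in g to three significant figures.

184 g

n(CO2) = PV/RT = (0.325 × 181) / (0.08206 × 654) = 1.096 mol
n(NaHCO3) = (2/1) × 1.096 = 2.192 mol
m(NaHCO3) = 2.192 × 84.01 = 184.1 g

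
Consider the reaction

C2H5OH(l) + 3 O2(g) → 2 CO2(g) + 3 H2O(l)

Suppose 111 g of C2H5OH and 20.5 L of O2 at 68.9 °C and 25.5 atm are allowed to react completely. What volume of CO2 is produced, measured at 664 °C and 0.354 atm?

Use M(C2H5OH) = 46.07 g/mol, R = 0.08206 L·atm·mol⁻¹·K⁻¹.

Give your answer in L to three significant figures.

1050 L

n(C2H5OH) = 111 / 46.07 = 2.409 mol
n(O2) = PV/RT = (25.5 × 20.5) / (0.08206 × 342.05) = 18.62 mol
For 2.409 mol C2H5OH, stoichiometry requires (3/1) × 2.409 = 7.227 mol O2; 18.62 mol is available, so C2H5OH is limiting.
n(CO2) = (2/1) × 2.409 = 4.818 mol
V(CO2) = nRT/P = 4.818 × 0.08206 × 937.15 / 0.354 = 1047 L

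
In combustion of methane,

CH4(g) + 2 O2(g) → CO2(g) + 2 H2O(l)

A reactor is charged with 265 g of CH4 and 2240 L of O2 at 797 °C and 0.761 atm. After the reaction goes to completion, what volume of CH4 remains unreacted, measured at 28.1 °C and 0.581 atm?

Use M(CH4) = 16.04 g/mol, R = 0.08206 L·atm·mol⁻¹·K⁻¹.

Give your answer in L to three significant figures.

290 L

n(CH4) = 265 / 16.04 = 16.52 mol
n(O2) = PV/RT = (0.761 × 2240) / (0.08206 × 1070.15) = 19.41 mol
For 16.52 mol CH4, stoichiometry requires (2/1) × 16.52 = 33.04 mol O2; 19.41 mol is available, so O2 is limiting.
n(CH4) consumed = (1/2) × 19.41 = 9.705 mol; remaining = 16.52 − 9.705 = 6.815 mol
V(CH4) = nRT/P = 6.815 × 0.08206 × 301.25 / 0.581 = 290.0 L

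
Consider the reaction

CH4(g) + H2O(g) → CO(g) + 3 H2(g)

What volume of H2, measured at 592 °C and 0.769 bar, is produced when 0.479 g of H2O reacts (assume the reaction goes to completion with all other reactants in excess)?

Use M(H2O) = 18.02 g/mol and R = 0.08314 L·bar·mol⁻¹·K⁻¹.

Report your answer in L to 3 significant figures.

7.46 L

n(H2O) = 0.4790 / 18.02 = 0.02658 mol
n(H2) = (3/1) × 0.02658 = 0.07974 mol
V = nRT/P = 0.07974 × 0.08314 × 865.15 / 0.769 = 7.458 L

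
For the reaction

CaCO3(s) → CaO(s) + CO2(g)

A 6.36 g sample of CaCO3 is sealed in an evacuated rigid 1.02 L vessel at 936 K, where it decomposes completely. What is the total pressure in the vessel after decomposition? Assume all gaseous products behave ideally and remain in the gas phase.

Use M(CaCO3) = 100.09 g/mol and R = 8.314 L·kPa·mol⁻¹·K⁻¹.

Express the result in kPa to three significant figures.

485 kPa

n(CaCO3) = 6.36 / 100.09 = 0.06354 mol
n(gas produced) = (1/1) × 0.06354 = 0.06354 mol
P = nRT/V = 0.06354 × 8.314 × 936 / 1.02 = 484.8 kPa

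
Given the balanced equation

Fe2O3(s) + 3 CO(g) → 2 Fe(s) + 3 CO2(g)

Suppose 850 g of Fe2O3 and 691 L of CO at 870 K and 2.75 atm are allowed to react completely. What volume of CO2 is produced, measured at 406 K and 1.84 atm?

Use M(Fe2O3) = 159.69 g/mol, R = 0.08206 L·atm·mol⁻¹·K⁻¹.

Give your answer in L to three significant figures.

n(Fe2O3) = 850 / 159.69 = 5.323 mol
n(CO) = PV/RT = (2.75 × 691) / (0.08206 × 870) = 26.62 mol
For 5.323 mol Fe2O3, stoichiometry requires (3/1) × 5.323 = 15.97 mol CO; 26.62 mol is available, so Fe2O3 is limiting.
n(CO2) = (3/1) × 5.323 = 15.97 mol
V(CO2) = nRT/P = 15.97 × 0.08206 × 406 / 1.84 = 289.2 L

289 L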